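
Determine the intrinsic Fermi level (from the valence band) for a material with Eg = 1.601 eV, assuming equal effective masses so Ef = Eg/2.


Step 1: For an intrinsic semiconductor, the Fermi level sits at midgap.
Step 2: Ef = Eg / 2 = 1.601 / 2 = 0.8005 eV

0.8005


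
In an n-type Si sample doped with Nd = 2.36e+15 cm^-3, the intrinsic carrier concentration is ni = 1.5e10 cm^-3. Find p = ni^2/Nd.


Step 1: Since Nd >> ni, n ≈ Nd = 2.36e+15 cm^-3
Step 2: p = ni^2 / n = (1.5e10)^2 / 2.36e+15
Step 3: p = 2.25e20 / 2.36e+15 = 9.53e+04 cm^-3

9.53e+04


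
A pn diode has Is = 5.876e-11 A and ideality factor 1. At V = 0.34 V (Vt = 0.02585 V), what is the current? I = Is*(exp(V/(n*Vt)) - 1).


Step 1: V/(n*Vt) = 0.34/(1*0.02585) = 13.1528
Step 2: exp(13.1528) = 5.1545e+05
Step 3: I = 5.876e-11 * (5.1545e+05 - 1) = 3.03e-05 A

3.03e-05


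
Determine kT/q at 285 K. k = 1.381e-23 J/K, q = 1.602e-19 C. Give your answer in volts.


Step 1: kT = 1.381e-23 * 285 = 3.93585e-21 J
Step 2: Vt = kT/q = 3.93585e-21 / 1.602e-19
Step 3: Vt = 0.02457 V

0.02457


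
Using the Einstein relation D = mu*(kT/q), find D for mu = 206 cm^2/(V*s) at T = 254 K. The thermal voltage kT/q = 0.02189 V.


Step 1: D = mu * (kT/q)
Step 2: D = 206 * 0.02189
Step 3: D = 4.51 cm^2/s

4.51


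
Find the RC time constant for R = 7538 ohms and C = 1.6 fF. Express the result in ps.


Step 1: tau = R * C
Step 2: tau = 7538 * 1.6 fF = 7538 * 1.6e-15 F
Step 3: tau = 1.20608e-11 s = 12.0608 ps

12.0608


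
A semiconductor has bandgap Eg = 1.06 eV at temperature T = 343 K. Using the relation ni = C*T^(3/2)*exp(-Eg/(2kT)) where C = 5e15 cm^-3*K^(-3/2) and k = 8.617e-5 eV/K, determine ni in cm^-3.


Step 1: Compute kT = 8.617e-5 * 343 = 0.02955631 eV
Step 2: Exponent = -Eg/(2kT) = -1.06/(2*0.02955631) = -17.93187
Step 3: T^(3/2) = 343^1.5 = 6352.45
Step 4: ni = 5e15 * 6352.45 * exp(-17.93187) = 5.18e+11 cm^-3

5.18e+11


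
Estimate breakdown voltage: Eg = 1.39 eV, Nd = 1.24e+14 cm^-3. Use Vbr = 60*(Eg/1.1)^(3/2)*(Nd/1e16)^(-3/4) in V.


Step 1: Eg/1.1 = 1.39/1.1 = 1.263636
Step 2: (Eg/1.1)^1.5 = 1.263636^1.5 = 1.420473
Step 3: (Nd/1e16)^(-0.75) = (0.0124)^(-0.75) = 26.911242
Step 4: Vbr = 60 * 1.420473 * 26.911242 = 2293.6 V

2293.6


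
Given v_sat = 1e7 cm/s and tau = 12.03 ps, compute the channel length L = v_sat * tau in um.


Step 1: tau in seconds = 12.03 ps * 1e-12 = 1.2030e-11 s
Step 2: L = v_sat * tau = 1e7 * 1.2030e-11 = 1.2030e-04 cm
Step 3: L in um = 1.2030e-04 * 1e4 = 1.203 um

1.203


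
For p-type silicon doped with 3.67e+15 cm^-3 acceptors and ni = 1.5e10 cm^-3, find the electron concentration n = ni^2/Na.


Step 1: Majority hole concentration p ≈ Na = 3.67e+15 cm^-3
Step 2: n = ni^2 / Na = (1.5e10)^2 / 3.67e+15
Step 3: n = 6.13e+04 cm^-3

6.13e+04


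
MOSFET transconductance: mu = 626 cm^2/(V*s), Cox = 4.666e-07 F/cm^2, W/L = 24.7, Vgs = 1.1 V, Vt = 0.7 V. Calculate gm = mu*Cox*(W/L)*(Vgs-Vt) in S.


Step 1: Vov = Vgs - Vt = 1.1 - 0.7 = 0.4 V
Step 2: gm = mu * Cox * (W/L) * Vov
Step 3: gm = 626 * 4.666e-07 * 24.7 * 0.4 = 2.89e-03 S

2.89e-03


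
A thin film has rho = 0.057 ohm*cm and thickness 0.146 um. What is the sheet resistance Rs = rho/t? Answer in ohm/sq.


Step 1: Convert thickness to cm: t = 0.146 um = 1.4600e-05 cm
Step 2: Rs = rho / t = 0.057 / 1.4600e-05
Step 3: Rs = 3904.1 ohm/sq

3904.1


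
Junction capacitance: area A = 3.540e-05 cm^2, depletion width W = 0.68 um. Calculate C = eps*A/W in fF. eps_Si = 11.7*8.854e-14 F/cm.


Step 1: eps_Si = 11.7 * 8.854e-14 = 1.035918e-12 F/cm
Step 2: W in cm = 0.68 * 1e-4 = 6.80e-05 cm
Step 3: C = 1.035918e-12 * 3.540e-05 / 6.80e-05 = 5.392867e-13 F
Step 4: C = 539.29 fF

539.29


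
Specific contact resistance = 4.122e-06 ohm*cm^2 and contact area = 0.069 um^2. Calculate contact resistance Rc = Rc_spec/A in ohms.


Step 1: Convert area to cm^2: 0.069 um^2 = 6.9000e-10 cm^2
Step 2: Rc = Rc_spec / A = 4.122e-06 / 6.9000e-10
Step 3: Rc = 5.97e+03 ohms

5.97e+03


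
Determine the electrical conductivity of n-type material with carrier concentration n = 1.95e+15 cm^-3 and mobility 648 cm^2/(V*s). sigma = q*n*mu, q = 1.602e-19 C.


Step 1: sigma = q * n * mu
Step 2: sigma = 1.602e-19 * 1.95e+15 * 648
Step 3: sigma = 2.024e-01 S/cm

2.024e-01


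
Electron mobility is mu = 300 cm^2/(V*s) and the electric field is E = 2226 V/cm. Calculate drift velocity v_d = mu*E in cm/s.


Step 1: v_d = mu * E
Step 2: v_d = 300 * 2226 = 667800
Step 3: v_d = 6.68e+05 cm/s

6.68e+05


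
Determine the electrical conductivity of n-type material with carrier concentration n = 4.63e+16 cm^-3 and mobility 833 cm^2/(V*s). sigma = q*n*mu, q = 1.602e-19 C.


Step 1: sigma = q * n * mu
Step 2: sigma = 1.602e-19 * 4.63e+16 * 833
Step 3: sigma = 6.179e+00 S/cm

6.179e+00


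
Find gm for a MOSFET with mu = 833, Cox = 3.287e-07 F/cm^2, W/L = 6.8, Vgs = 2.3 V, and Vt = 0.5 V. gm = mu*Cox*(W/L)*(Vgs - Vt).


Step 1: Vov = Vgs - Vt = 2.3 - 0.5 = 1.8 V
Step 2: gm = mu * Cox * (W/L) * Vov
Step 3: gm = 833 * 3.287e-07 * 6.8 * 1.8 = 3.35e-03 S

3.35e-03


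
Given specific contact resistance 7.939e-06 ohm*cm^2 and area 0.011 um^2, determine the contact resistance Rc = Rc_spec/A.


Step 1: Convert area to cm^2: 0.011 um^2 = 1.1000e-10 cm^2
Step 2: Rc = Rc_spec / A = 7.939e-06 / 1.1000e-10
Step 3: Rc = 7.22e+04 ohms

7.22e+04


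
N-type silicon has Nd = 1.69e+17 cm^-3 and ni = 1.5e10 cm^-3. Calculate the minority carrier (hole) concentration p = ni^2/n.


Step 1: Since Nd >> ni, n ≈ Nd = 1.69e+17 cm^-3
Step 2: p = ni^2 / n = (1.5e10)^2 / 1.69e+17
Step 3: p = 2.25e20 / 1.69e+17 = 1.33e+03 cm^-3

1.33e+03


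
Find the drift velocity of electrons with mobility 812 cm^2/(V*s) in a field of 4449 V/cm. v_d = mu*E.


Step 1: v_d = mu * E
Step 2: v_d = 812 * 4449 = 3612588
Step 3: v_d = 3.61e+06 cm/s

3.61e+06


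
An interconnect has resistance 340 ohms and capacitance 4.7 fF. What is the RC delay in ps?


Step 1: tau = R * C
Step 2: tau = 340 * 4.7 fF = 340 * 4.7e-15 F
Step 3: tau = 1.598e-12 s = 1.598 ps

1.598


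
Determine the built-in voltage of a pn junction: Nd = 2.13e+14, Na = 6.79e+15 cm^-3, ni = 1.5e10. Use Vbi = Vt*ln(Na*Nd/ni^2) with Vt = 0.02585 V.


Step 1: Compute Na*Nd/ni^2 = 6.79e+15 * 2.13e+14 / (1.5e10)^2 = 6.4279e+09
Step 2: ln(6.4279e+09) = 22.5839
Step 3: Vbi = 0.02585 * 22.5839 = 0.584 V

0.584


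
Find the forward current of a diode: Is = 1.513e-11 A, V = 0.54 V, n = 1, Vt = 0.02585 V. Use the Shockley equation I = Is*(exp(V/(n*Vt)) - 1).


Step 1: V/(n*Vt) = 0.54/(1*0.02585) = 20.8897
Step 2: exp(20.8897) = 1.1811e+09
Step 3: I = 1.513e-11 * (1.1811e+09 - 1) = 1.79e-02 A

1.79e-02


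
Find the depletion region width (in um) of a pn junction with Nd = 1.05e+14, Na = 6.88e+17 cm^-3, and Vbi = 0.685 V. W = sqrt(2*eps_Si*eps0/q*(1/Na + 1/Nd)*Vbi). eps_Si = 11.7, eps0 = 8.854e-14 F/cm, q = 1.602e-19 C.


Step 1: 1/Na + 1/Nd = 1/6.88e+17 + 1/1.05e+14 = 9.52526e-15
Step 2: 2*eps*eps0/q = 2*11.7*8.854e-14/1.602e-19 = 1.293281e+07
Step 3: W^2 = 1.293281e+07 * 9.52526e-15 * 0.685 = 8.43840e-08
Step 4: W = sqrt(8.43840e-08) = 2.905e-04 cm = 2.905 um

2.905


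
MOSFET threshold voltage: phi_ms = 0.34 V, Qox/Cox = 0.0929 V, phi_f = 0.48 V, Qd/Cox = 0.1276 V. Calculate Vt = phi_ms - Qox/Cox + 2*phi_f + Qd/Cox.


Step 1: Vt = phi_ms - Qox/Cox + 2*phi_f + Qd/Cox
Step 2: Vt = 0.34 - 0.0929 + 2*0.48 + 0.1276
Step 3: Vt = 0.34 - 0.0929 + 0.96 + 0.1276
Step 4: Vt = 1.3347 V

1.3347


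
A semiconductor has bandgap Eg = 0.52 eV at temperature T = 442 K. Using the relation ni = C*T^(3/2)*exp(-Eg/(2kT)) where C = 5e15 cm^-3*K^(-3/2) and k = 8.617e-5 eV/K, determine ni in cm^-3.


Step 1: Compute kT = 8.617e-5 * 442 = 0.03808714 eV
Step 2: Exponent = -Eg/(2kT) = -0.52/(2*0.03808714) = -6.82645
Step 3: T^(3/2) = 442^1.5 = 9292.52
Step 4: ni = 5e15 * 9292.52 * exp(-6.82645) = 5.04e+16 cm^-3

5.04e+16


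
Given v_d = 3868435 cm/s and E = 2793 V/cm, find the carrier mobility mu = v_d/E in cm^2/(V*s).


Step 1: mu = v_d / E
Step 2: mu = 3868435 / 2793
Step 3: mu = 1385.05 cm^2/(V*s)

1385.05


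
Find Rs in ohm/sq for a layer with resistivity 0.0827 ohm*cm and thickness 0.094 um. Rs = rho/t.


Step 1: Convert thickness to cm: t = 0.094 um = 9.4000e-06 cm
Step 2: Rs = rho / t = 0.0827 / 9.4000e-06
Step 3: Rs = 8797.9 ohm/sq

8797.9


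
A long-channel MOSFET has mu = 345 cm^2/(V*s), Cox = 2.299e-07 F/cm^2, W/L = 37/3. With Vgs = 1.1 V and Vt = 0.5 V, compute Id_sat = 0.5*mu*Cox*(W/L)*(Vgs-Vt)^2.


Step 1: Overdrive voltage Vov = Vgs - Vt = 1.1 - 0.5 = 0.6 V
Step 2: W/L = 37/3 = 12.3333
Step 3: Id = 0.5 * 345 * 2.299e-07 * 12.3333 * 0.6^2
Step 4: Id = 1.76e-04 A

1.76e-04


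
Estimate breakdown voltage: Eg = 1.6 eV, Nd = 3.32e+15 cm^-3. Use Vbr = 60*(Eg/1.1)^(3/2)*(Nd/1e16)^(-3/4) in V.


Step 1: Eg/1.1 = 1.6/1.1 = 1.454545
Step 2: (Eg/1.1)^1.5 = 1.454545^1.5 = 1.754247
Step 3: (Nd/1e16)^(-0.75) = (0.332)^(-0.75) = 2.286370
Step 4: Vbr = 60 * 1.754247 * 2.286370 = 240.7 V

240.7


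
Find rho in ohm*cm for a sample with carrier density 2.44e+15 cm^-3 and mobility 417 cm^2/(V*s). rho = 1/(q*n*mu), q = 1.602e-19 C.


Step 1: sigma = q * n * mu = 1.602e-19 * 2.44e+15 * 417 = 1.63000e-01 S/cm
Step 2: rho = 1 / sigma = 1 / 1.63000e-01 = 6.135 ohm*cm

6.135


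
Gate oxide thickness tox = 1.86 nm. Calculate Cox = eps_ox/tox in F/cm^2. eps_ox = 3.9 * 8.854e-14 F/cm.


Step 1: eps_ox = 3.9 * 8.854e-14 = 3.45306e-13 F/cm
Step 2: tox in cm = 1.86 nm * 1e-7 = 1.8600e-07 cm
Step 3: Cox = 3.45306e-13 / 1.8600e-07 = 1.86e-06 F/cm^2

1.86e-06


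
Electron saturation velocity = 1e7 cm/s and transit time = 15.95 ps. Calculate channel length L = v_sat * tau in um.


Step 1: tau in seconds = 15.95 ps * 1e-12 = 1.5950e-11 s
Step 2: L = v_sat * tau = 1e7 * 1.5950e-11 = 1.5950e-04 cm
Step 3: L in um = 1.5950e-04 * 1e4 = 1.595 um

1.595


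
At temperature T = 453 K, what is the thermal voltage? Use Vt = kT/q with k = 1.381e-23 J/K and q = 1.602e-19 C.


Step 1: kT = 1.381e-23 * 453 = 6.25593e-21 J
Step 2: Vt = kT/q = 6.25593e-21 / 1.602e-19
Step 3: Vt = 0.03905 V

0.03905


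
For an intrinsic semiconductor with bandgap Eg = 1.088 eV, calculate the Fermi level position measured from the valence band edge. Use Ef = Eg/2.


Step 1: For an intrinsic semiconductor, the Fermi level sits at midgap.
Step 2: Ef = Eg / 2 = 1.088 / 2 = 0.544 eV

0.544


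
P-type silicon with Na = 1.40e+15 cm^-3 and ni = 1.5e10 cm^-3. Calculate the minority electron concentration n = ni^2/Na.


Step 1: Majority hole concentration p ≈ Na = 1.40e+15 cm^-3
Step 2: n = ni^2 / Na = (1.5e10)^2 / 1.40e+15
Step 3: n = 1.61e+05 cm^-3

1.61e+05


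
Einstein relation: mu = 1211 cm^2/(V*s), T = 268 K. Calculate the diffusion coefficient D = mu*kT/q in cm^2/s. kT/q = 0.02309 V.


Step 1: D = mu * (kT/q)
Step 2: D = 1211 * 0.02309
Step 3: D = 27.96 cm^2/s

27.96


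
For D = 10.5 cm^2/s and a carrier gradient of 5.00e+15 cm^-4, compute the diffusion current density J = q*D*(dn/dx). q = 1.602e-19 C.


Step 1: J = q * D * (dn/dx)
Step 2: J = 1.602e-19 * 10.5 * 5.00e+15
Step 3: J = 8.41e-03 A/cm^2

8.41e-03


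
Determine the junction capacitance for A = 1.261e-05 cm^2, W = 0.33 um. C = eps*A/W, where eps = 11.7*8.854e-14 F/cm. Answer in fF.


Step 1: eps_Si = 11.7 * 8.854e-14 = 1.035918e-12 F/cm
Step 2: W in cm = 0.33 * 1e-4 = 3.30e-05 cm
Step 3: C = 1.035918e-12 * 1.261e-05 / 3.30e-05 = 3.958462e-13 F
Step 4: C = 395.85 fF

395.85


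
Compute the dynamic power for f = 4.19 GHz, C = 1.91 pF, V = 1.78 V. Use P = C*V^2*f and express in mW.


Step 1: V^2 = 1.78^2 = 3.1684 V^2
Step 2: P = C*V^2*f = 1.91e-12 F * 3.1684 * 4.19e9 Hz
Step 3: P = 2.535638836e-02 W
Step 4: P = 25.356 mW

25.356


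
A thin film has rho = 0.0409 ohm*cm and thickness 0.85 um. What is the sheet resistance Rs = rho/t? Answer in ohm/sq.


Step 1: Convert thickness to cm: t = 0.85 um = 8.5000e-05 cm
Step 2: Rs = rho / t = 0.0409 / 8.5000e-05
Step 3: Rs = 481.2 ohm/sq

481.2


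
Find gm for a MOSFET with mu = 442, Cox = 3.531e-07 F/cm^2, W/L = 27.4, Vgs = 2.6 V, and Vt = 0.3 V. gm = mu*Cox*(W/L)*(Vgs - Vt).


Step 1: Vov = Vgs - Vt = 2.6 - 0.3 = 2.3 V
Step 2: gm = mu * Cox * (W/L) * Vov
Step 3: gm = 442 * 3.531e-07 * 27.4 * 2.3 = 9.84e-03 S

9.84e-03


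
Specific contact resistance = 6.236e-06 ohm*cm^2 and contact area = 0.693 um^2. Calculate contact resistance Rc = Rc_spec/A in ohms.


Step 1: Convert area to cm^2: 0.693 um^2 = 6.9300e-09 cm^2
Step 2: Rc = Rc_spec / A = 6.236e-06 / 6.9300e-09
Step 3: Rc = 9.00e+02 ohms

9.00e+02


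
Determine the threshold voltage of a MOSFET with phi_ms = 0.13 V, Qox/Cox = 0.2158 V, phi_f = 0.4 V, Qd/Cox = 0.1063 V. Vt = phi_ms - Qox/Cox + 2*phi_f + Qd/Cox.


Step 1: Vt = phi_ms - Qox/Cox + 2*phi_f + Qd/Cox
Step 2: Vt = 0.13 - 0.2158 + 2*0.4 + 0.1063
Step 3: Vt = 0.13 - 0.2158 + 0.8 + 0.1063
Step 4: Vt = 0.8205 V

0.8205


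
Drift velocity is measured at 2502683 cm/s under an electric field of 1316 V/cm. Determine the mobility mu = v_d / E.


Step 1: mu = v_d / E
Step 2: mu = 2502683 / 1316
Step 3: mu = 1901.73 cm^2/(V*s)

1901.73


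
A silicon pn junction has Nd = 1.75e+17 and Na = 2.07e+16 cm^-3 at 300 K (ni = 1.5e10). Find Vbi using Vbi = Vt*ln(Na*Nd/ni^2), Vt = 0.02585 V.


Step 1: Compute Na*Nd/ni^2 = 2.07e+16 * 1.75e+17 / (1.5e10)^2 = 1.6100e+13
Step 2: ln(1.6100e+13) = 30.4098
Step 3: Vbi = 0.02585 * 30.4098 = 0.786 V

0.786


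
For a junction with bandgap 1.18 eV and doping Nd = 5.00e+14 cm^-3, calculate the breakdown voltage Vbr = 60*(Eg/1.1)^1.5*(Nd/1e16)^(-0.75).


Step 1: Eg/1.1 = 1.18/1.1 = 1.072727
Step 2: (Eg/1.1)^1.5 = 1.072727^1.5 = 1.111051
Step 3: (Nd/1e16)^(-0.75) = (0.05)^(-0.75) = 9.457416
Step 4: Vbr = 60 * 1.111051 * 9.457416 = 630.5 V

630.5


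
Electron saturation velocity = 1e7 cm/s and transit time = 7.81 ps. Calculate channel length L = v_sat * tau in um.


Step 1: tau in seconds = 7.81 ps * 1e-12 = 7.8100e-12 s
Step 2: L = v_sat * tau = 1e7 * 7.8100e-12 = 7.8100e-05 cm
Step 3: L in um = 7.8100e-05 * 1e4 = 0.781 um

0.781


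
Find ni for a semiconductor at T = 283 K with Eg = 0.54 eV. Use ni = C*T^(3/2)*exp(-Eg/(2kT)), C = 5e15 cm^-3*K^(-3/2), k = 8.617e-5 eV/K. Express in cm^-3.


Step 1: Compute kT = 8.617e-5 * 283 = 0.02438611 eV
Step 2: Exponent = -Eg/(2kT) = -0.54/(2*0.02438611) = -11.07188
Step 3: T^(3/2) = 283^1.5 = 4760.80
Step 4: ni = 5e15 * 4760.80 * exp(-11.07188) = 3.70e+14 cm^-3

3.70e+14


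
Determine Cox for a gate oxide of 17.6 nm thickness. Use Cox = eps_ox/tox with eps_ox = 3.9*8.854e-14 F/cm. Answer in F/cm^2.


Step 1: eps_ox = 3.9 * 8.854e-14 = 3.45306e-13 F/cm
Step 2: tox in cm = 17.6 nm * 1e-7 = 1.7600e-06 cm
Step 3: Cox = 3.45306e-13 / 1.7600e-06 = 1.96e-07 F/cm^2

1.96e-07


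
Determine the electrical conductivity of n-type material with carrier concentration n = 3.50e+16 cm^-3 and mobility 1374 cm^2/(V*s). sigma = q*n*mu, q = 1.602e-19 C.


Step 1: sigma = q * n * mu
Step 2: sigma = 1.602e-19 * 3.50e+16 * 1374
Step 3: sigma = 7.704e+00 S/cm

7.704e+00


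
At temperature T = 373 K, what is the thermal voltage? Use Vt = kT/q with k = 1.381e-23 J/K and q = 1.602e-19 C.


Step 1: kT = 1.381e-23 * 373 = 5.15113e-21 J
Step 2: Vt = kT/q = 5.15113e-21 / 1.602e-19
Step 3: Vt = 0.03215 V

0.03215


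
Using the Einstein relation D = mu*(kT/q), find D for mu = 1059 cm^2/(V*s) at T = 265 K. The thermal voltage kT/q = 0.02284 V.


Step 1: D = mu * (kT/q)
Step 2: D = 1059 * 0.02284
Step 3: D = 24.19 cm^2/s

24.19


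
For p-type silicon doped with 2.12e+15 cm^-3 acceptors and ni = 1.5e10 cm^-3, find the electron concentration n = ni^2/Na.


Step 1: Majority hole concentration p ≈ Na = 2.12e+15 cm^-3
Step 2: n = ni^2 / Na = (1.5e10)^2 / 2.12e+15
Step 3: n = 1.06e+05 cm^-3

1.06e+05


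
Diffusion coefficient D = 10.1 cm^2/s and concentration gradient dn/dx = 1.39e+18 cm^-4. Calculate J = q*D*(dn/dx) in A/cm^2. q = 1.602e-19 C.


Step 1: J = q * D * (dn/dx)
Step 2: J = 1.602e-19 * 10.1 * 1.39e+18
Step 3: J = 2.25e+00 A/cm^2

2.25e+00


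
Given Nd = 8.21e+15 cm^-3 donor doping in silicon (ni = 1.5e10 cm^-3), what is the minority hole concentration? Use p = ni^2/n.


Step 1: Since Nd >> ni, n ≈ Nd = 8.21e+15 cm^-3
Step 2: p = ni^2 / n = (1.5e10)^2 / 8.21e+15
Step 3: p = 2.25e20 / 8.21e+15 = 2.74e+04 cm^-3

2.74e+04


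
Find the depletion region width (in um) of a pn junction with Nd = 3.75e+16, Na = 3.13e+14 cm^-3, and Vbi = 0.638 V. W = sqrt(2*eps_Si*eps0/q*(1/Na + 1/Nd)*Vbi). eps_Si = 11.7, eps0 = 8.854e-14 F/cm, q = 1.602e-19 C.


Step 1: 1/Na + 1/Nd = 1/3.13e+14 + 1/3.75e+16 = 3.22155e-15
Step 2: 2*eps*eps0/q = 2*11.7*8.854e-14/1.602e-19 = 1.293281e+07
Step 3: W^2 = 1.293281e+07 * 3.22155e-15 * 0.638 = 2.65814e-08
Step 4: W = sqrt(2.65814e-08) = 1.630e-04 cm = 1.63 um

1.63


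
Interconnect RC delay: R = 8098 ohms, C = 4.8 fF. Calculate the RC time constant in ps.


Step 1: tau = R * C
Step 2: tau = 8098 * 4.8 fF = 8098 * 4.8e-15 F
Step 3: tau = 3.88704e-11 s = 38.8704 ps

38.8704


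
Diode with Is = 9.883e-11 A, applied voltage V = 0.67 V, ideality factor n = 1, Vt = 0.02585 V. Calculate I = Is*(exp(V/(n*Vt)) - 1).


Step 1: V/(n*Vt) = 0.67/(1*0.02585) = 25.9188
Step 2: exp(25.9188) = 1.8046e+11
Step 3: I = 9.883e-11 * (1.8046e+11 - 1) = 1.78e+01 A

1.78e+01


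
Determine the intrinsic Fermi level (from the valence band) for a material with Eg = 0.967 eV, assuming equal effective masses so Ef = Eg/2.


Step 1: For an intrinsic semiconductor, the Fermi level sits at midgap.
Step 2: Ef = Eg / 2 = 0.967 / 2 = 0.4835 eV

0.4835


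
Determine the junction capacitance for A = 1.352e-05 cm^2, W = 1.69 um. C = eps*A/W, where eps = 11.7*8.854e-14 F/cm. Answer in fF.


Step 1: eps_Si = 11.7 * 8.854e-14 = 1.035918e-12 F/cm
Step 2: W in cm = 1.69 * 1e-4 = 1.69e-04 cm
Step 3: C = 1.035918e-12 * 1.352e-05 / 1.69e-04 = 8.287344e-14 F
Step 4: C = 82.87 fF

82.87


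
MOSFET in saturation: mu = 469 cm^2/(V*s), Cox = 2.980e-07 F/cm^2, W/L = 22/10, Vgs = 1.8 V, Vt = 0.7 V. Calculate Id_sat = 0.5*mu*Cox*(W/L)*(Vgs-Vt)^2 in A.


Step 1: Overdrive voltage Vov = Vgs - Vt = 1.8 - 0.7 = 1.1 V
Step 2: W/L = 22/10 = 2.2
Step 3: Id = 0.5 * 469 * 2.980e-07 * 2.2 * 1.1^2
Step 4: Id = 1.86e-04 A

1.86e-04


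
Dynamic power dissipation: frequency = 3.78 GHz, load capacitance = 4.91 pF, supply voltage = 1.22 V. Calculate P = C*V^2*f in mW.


Step 1: V^2 = 1.22^2 = 1.4884 V^2
Step 2: P = C*V^2*f = 4.91e-12 F * 1.4884 * 3.78e9 Hz
Step 3: P = 2.762440632e-02 W
Step 4: P = 27.624 mW

27.624


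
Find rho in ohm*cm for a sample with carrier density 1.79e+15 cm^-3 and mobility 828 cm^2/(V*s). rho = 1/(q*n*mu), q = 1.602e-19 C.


Step 1: sigma = q * n * mu = 1.602e-19 * 1.79e+15 * 828 = 2.37436e-01 S/cm
Step 2: rho = 1 / sigma = 1 / 2.37436e-01 = 4.212 ohm*cm

4.212


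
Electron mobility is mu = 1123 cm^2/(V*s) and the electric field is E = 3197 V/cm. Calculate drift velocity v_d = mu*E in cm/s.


Step 1: v_d = mu * E
Step 2: v_d = 1123 * 3197 = 3590231
Step 3: v_d = 3.59e+06 cm/s

3.59e+06


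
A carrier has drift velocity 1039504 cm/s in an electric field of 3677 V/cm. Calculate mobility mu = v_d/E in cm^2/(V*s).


Step 1: mu = v_d / E
Step 2: mu = 1039504 / 3677
Step 3: mu = 282.7 cm^2/(V*s)

282.7


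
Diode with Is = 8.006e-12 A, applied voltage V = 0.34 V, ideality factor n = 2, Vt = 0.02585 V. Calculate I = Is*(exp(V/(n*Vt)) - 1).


Step 1: V/(n*Vt) = 0.34/(2*0.02585) = 6.5764
Step 2: exp(6.5764) = 7.1795e+02
Step 3: I = 8.006e-12 * (7.1795e+02 - 1) = 5.74e-09 A

5.74e-09


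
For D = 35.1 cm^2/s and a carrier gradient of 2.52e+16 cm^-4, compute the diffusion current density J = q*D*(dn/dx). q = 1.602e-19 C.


Step 1: J = q * D * (dn/dx)
Step 2: J = 1.602e-19 * 35.1 * 2.52e+16
Step 3: J = 1.42e-01 A/cm^2

1.42e-01


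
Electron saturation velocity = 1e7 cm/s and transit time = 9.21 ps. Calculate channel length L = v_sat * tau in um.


Step 1: tau in seconds = 9.21 ps * 1e-12 = 9.2100e-12 s
Step 2: L = v_sat * tau = 1e7 * 9.2100e-12 = 9.2100e-05 cm
Step 3: L in um = 9.2100e-05 * 1e4 = 0.921 um

0.921


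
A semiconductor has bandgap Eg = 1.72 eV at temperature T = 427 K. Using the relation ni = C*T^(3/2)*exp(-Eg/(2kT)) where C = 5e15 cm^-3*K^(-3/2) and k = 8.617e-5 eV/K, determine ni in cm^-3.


Step 1: Compute kT = 8.617e-5 * 427 = 0.03679459 eV
Step 2: Exponent = -Eg/(2kT) = -1.72/(2*0.03679459) = -23.37300
Step 3: T^(3/2) = 427^1.5 = 8823.52
Step 4: ni = 5e15 * 8823.52 * exp(-23.37300) = 3.12e+09 cm^-3

3.12e+09


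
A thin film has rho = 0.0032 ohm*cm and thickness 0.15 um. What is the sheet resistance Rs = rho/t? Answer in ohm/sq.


Step 1: Convert thickness to cm: t = 0.15 um = 1.5000e-05 cm
Step 2: Rs = rho / t = 0.0032 / 1.5000e-05
Step 3: Rs = 213.3 ohm/sq

213.3


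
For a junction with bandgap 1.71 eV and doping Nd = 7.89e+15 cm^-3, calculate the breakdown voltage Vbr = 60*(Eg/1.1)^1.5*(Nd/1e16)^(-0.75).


Step 1: Eg/1.1 = 1.71/1.1 = 1.554545
Step 2: (Eg/1.1)^1.5 = 1.554545^1.5 = 1.938228
Step 3: (Nd/1e16)^(-0.75) = (0.789)^(-0.75) = 1.194517
Step 4: Vbr = 60 * 1.938228 * 1.194517 = 138.9 V

138.9


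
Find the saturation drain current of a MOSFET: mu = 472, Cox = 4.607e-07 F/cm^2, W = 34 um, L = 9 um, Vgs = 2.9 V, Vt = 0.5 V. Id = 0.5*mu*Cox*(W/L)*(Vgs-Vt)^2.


Step 1: Overdrive voltage Vov = Vgs - Vt = 2.9 - 0.5 = 2.4 V
Step 2: W/L = 34/9 = 3.77778
Step 3: Id = 0.5 * 472 * 4.607e-07 * 3.77778 * 2.4^2
Step 4: Id = 2.37e-03 A

2.37e-03


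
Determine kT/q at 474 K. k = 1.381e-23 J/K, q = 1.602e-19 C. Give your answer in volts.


Step 1: kT = 1.381e-23 * 474 = 6.54594e-21 J
Step 2: Vt = kT/q = 6.54594e-21 / 1.602e-19
Step 3: Vt = 0.04086 V

0.04086


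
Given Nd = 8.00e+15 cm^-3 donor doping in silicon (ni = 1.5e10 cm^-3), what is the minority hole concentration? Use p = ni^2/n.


Step 1: Since Nd >> ni, n ≈ Nd = 8.00e+15 cm^-3
Step 2: p = ni^2 / n = (1.5e10)^2 / 8.00e+15
Step 3: p = 2.25e20 / 8.00e+15 = 2.81e+04 cm^-3

2.81e+04


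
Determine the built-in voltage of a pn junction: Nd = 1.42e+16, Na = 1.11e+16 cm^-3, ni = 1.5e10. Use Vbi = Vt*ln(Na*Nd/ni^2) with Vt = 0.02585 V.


Step 1: Compute Na*Nd/ni^2 = 1.11e+16 * 1.42e+16 / (1.5e10)^2 = 7.0053e+11
Step 2: ln(7.0053e+11) = 27.2751
Step 3: Vbi = 0.02585 * 27.2751 = 0.705 V

0.705


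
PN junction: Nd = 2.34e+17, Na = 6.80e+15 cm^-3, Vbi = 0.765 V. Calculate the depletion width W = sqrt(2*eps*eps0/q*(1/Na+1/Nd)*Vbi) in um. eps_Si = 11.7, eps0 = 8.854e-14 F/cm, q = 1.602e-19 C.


Step 1: 1/Na + 1/Nd = 1/6.80e+15 + 1/2.34e+17 = 1.51332e-16
Step 2: 2*eps*eps0/q = 2*11.7*8.854e-14/1.602e-19 = 1.293281e+07
Step 3: W^2 = 1.293281e+07 * 1.51332e-16 * 0.765 = 1.49722e-09
Step 4: W = sqrt(1.49722e-09) = 3.869e-05 cm = 0.3869 um

0.3869


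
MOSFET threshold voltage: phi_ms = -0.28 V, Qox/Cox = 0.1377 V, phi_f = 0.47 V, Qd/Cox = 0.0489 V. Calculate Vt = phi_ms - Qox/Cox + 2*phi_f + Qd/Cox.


Step 1: Vt = phi_ms - Qox/Cox + 2*phi_f + Qd/Cox
Step 2: Vt = -0.28 - 0.1377 + 2*0.47 + 0.0489
Step 3: Vt = -0.28 - 0.1377 + 0.94 + 0.0489
Step 4: Vt = 0.5712 V

0.5712


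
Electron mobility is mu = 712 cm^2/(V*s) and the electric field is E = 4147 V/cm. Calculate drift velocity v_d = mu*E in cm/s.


Step 1: v_d = mu * E
Step 2: v_d = 712 * 4147 = 2952664
Step 3: v_d = 2.95e+06 cm/s

2.95e+06


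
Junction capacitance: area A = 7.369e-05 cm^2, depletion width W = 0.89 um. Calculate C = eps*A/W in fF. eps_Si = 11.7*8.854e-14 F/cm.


Step 1: eps_Si = 11.7 * 8.854e-14 = 1.035918e-12 F/cm
Step 2: W in cm = 0.89 * 1e-4 = 8.90e-05 cm
Step 3: C = 1.035918e-12 * 7.369e-05 / 8.90e-05 = 8.577168e-13 F
Step 4: C = 857.72 fF

857.72


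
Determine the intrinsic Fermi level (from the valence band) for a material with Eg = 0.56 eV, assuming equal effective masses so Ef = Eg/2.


Step 1: For an intrinsic semiconductor, the Fermi level sits at midgap.
Step 2: Ef = Eg / 2 = 0.56 / 2 = 0.28 eV

0.28


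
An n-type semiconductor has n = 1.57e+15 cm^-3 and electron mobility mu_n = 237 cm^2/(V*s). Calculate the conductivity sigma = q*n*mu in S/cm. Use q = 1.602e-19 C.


Step 1: sigma = q * n * mu
Step 2: sigma = 1.602e-19 * 1.57e+15 * 237
Step 3: sigma = 5.961e-02 S/cm

5.961e-02


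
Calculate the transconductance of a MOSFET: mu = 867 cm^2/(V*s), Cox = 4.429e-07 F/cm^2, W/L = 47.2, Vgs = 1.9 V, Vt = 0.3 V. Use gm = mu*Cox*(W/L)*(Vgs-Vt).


Step 1: Vov = Vgs - Vt = 1.9 - 0.3 = 1.6 V
Step 2: gm = mu * Cox * (W/L) * Vov
Step 3: gm = 867 * 4.429e-07 * 47.2 * 1.6 = 2.90e-02 S

2.90e-02


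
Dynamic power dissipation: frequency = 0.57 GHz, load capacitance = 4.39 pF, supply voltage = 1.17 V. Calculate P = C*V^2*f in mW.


Step 1: V^2 = 1.17^2 = 1.3689 V^2
Step 2: P = C*V^2*f = 4.39e-12 F * 1.3689 * 0.57e9 Hz
Step 3: P = 3.42539847e-03 W
Step 4: P = 3.425 mW

3.425


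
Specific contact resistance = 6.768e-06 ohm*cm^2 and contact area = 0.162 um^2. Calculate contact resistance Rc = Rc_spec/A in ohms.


Step 1: Convert area to cm^2: 0.162 um^2 = 1.6200e-09 cm^2
Step 2: Rc = Rc_spec / A = 6.768e-06 / 1.6200e-09
Step 3: Rc = 4.18e+03 ohms

4.18e+03


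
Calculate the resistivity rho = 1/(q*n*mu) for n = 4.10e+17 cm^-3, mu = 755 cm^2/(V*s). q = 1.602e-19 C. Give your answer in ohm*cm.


Step 1: sigma = q * n * mu = 1.602e-19 * 4.10e+17 * 755 = 4.95899e+01 S/cm
Step 2: rho = 1 / sigma = 1 / 4.95899e+01 = 0.02017 ohm*cm

0.02017


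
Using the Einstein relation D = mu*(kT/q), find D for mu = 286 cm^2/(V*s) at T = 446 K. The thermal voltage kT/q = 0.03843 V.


Step 1: D = mu * (kT/q)
Step 2: D = 286 * 0.03843
Step 3: D = 10.99 cm^2/s

10.99


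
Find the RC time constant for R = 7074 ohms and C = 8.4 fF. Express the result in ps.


Step 1: tau = R * C
Step 2: tau = 7074 * 8.4 fF = 7074 * 8.4e-15 F
Step 3: tau = 5.94216e-11 s = 59.4216 ps

59.4216


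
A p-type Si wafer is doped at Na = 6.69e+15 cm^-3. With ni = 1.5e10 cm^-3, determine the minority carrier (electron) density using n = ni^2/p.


Step 1: Majority hole concentration p ≈ Na = 6.69e+15 cm^-3
Step 2: n = ni^2 / Na = (1.5e10)^2 / 6.69e+15
Step 3: n = 3.36e+04 cm^-3

3.36e+04


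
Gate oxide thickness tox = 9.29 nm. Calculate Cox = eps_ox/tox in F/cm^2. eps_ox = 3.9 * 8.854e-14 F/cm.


Step 1: eps_ox = 3.9 * 8.854e-14 = 3.45306e-13 F/cm
Step 2: tox in cm = 9.29 nm * 1e-7 = 9.2900e-07 cm
Step 3: Cox = 3.45306e-13 / 9.2900e-07 = 3.72e-07 F/cm^2

3.72e-07


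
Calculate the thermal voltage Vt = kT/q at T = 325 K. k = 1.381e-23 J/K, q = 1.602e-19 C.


Step 1: kT = 1.381e-23 * 325 = 4.48825e-21 J
Step 2: Vt = kT/q = 4.48825e-21 / 1.602e-19
Step 3: Vt = 0.02802 V

0.02802


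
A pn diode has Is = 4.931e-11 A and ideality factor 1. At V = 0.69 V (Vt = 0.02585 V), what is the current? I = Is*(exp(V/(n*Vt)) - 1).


Step 1: V/(n*Vt) = 0.69/(1*0.02585) = 26.6925
Step 2: exp(26.6925) = 3.9121e+11
Step 3: I = 4.931e-11 * (3.9121e+11 - 1) = 1.93e+01 A

1.93e+01


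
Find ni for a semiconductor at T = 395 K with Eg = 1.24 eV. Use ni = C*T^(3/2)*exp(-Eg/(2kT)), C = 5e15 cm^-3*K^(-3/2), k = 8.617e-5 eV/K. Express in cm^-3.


Step 1: Compute kT = 8.617e-5 * 395 = 0.03403715 eV
Step 2: Exponent = -Eg/(2kT) = -1.24/(2*0.03403715) = -18.21539
Step 3: T^(3/2) = 395^1.5 = 7850.47
Step 4: ni = 5e15 * 7850.47 * exp(-18.21539) = 4.82e+11 cm^-3

4.82e+11


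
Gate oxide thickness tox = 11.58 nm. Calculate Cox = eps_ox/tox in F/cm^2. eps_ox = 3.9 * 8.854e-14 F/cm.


Step 1: eps_ox = 3.9 * 8.854e-14 = 3.45306e-13 F/cm
Step 2: tox in cm = 11.58 nm * 1e-7 = 1.1580e-06 cm
Step 3: Cox = 3.45306e-13 / 1.1580e-06 = 2.98e-07 F/cm^2

2.98e-07


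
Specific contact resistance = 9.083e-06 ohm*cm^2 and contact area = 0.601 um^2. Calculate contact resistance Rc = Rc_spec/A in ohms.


Step 1: Convert area to cm^2: 0.601 um^2 = 6.0100e-09 cm^2
Step 2: Rc = Rc_spec / A = 9.083e-06 / 6.0100e-09
Step 3: Rc = 1.51e+03 ohms

1.51e+03


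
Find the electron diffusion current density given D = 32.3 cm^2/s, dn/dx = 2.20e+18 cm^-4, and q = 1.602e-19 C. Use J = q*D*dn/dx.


Step 1: J = q * D * (dn/dx)
Step 2: J = 1.602e-19 * 32.3 * 2.20e+18
Step 3: J = 1.14e+01 A/cm^2

1.14e+01


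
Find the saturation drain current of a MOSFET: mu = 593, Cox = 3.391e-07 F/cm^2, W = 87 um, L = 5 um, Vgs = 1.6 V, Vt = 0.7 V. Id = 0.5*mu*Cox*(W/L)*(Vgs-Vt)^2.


Step 1: Overdrive voltage Vov = Vgs - Vt = 1.6 - 0.7 = 0.9 V
Step 2: W/L = 87/5 = 17.4
Step 3: Id = 0.5 * 593 * 3.391e-07 * 17.4 * 0.9^2
Step 4: Id = 1.42e-03 A

1.42e-03


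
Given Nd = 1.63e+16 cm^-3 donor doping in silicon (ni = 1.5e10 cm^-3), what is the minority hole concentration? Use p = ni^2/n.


Step 1: Since Nd >> ni, n ≈ Nd = 1.63e+16 cm^-3
Step 2: p = ni^2 / n = (1.5e10)^2 / 1.63e+16
Step 3: p = 2.25e20 / 1.63e+16 = 1.38e+04 cm^-3

1.38e+04


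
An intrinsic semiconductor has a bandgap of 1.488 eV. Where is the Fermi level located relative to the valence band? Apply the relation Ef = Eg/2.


Step 1: For an intrinsic semiconductor, the Fermi level sits at midgap.
Step 2: Ef = Eg / 2 = 1.488 / 2 = 0.744 eV

0.744


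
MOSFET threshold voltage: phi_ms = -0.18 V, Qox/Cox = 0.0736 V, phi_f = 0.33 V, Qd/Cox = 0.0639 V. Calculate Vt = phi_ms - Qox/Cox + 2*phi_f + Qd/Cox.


Step 1: Vt = phi_ms - Qox/Cox + 2*phi_f + Qd/Cox
Step 2: Vt = -0.18 - 0.0736 + 2*0.33 + 0.0639
Step 3: Vt = -0.18 - 0.0736 + 0.66 + 0.0639
Step 4: Vt = 0.4703 V

0.4703


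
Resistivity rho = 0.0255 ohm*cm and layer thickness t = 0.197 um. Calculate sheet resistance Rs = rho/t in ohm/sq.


Step 1: Convert thickness to cm: t = 0.197 um = 1.9700e-05 cm
Step 2: Rs = rho / t = 0.0255 / 1.9700e-05
Step 3: Rs = 1294.4 ohm/sq

1294.4


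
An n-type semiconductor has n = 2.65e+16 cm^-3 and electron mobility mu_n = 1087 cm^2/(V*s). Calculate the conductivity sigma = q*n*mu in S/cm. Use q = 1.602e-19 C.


Step 1: sigma = q * n * mu
Step 2: sigma = 1.602e-19 * 2.65e+16 * 1087
Step 3: sigma = 4.615e+00 S/cm

4.615e+00


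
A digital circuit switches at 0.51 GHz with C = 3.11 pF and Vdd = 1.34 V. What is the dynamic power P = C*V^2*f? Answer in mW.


Step 1: V^2 = 1.34^2 = 1.7956 V^2
Step 2: P = C*V^2*f = 3.11e-12 F * 1.7956 * 0.51e9 Hz
Step 3: P = 2.84800116e-03 W
Step 4: P = 2.848 mW

2.848


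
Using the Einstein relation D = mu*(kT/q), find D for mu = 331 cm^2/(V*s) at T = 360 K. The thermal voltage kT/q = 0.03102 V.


Step 1: D = mu * (kT/q)
Step 2: D = 331 * 0.03102
Step 3: D = 10.27 cm^2/s

10.27


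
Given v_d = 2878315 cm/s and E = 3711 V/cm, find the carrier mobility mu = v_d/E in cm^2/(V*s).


Step 1: mu = v_d / E
Step 2: mu = 2878315 / 3711
Step 3: mu = 775.62 cm^2/(V*s)

775.62


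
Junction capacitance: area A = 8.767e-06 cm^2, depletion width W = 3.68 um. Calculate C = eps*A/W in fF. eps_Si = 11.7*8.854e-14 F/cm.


Step 1: eps_Si = 11.7 * 8.854e-14 = 1.035918e-12 F/cm
Step 2: W in cm = 3.68 * 1e-4 = 3.68e-04 cm
Step 3: C = 1.035918e-12 * 8.767e-06 / 3.68e-04 = 2.467906e-14 F
Step 4: C = 24.68 fF

24.68


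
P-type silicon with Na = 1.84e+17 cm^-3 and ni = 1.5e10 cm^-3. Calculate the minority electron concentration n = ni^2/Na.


Step 1: Majority hole concentration p ≈ Na = 1.84e+17 cm^-3
Step 2: n = ni^2 / Na = (1.5e10)^2 / 1.84e+17
Step 3: n = 1.22e+03 cm^-3

1.22e+03


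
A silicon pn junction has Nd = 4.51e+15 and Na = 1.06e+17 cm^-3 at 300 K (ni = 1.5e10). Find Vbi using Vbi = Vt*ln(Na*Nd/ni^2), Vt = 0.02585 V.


Step 1: Compute Na*Nd/ni^2 = 1.06e+17 * 4.51e+15 / (1.5e10)^2 = 2.1247e+12
Step 2: ln(2.1247e+12) = 28.3847
Step 3: Vbi = 0.02585 * 28.3847 = 0.734 V

0.734


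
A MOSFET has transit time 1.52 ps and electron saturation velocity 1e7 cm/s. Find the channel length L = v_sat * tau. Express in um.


Step 1: tau in seconds = 1.52 ps * 1e-12 = 1.5200e-12 s
Step 2: L = v_sat * tau = 1e7 * 1.5200e-12 = 1.5200e-05 cm
Step 3: L in um = 1.5200e-05 * 1e4 = 0.152 um

0.152


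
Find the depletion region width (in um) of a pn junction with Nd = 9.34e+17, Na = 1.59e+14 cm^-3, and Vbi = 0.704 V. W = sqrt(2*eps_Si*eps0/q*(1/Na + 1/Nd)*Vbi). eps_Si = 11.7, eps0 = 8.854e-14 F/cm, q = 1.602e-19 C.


Step 1: 1/Na + 1/Nd = 1/1.59e+14 + 1/9.34e+17 = 6.29038e-15
Step 2: 2*eps*eps0/q = 2*11.7*8.854e-14/1.602e-19 = 1.293281e+07
Step 3: W^2 = 1.293281e+07 * 6.29038e-15 * 0.704 = 5.72720e-08
Step 4: W = sqrt(5.72720e-08) = 2.393e-04 cm = 2.393 um

2.393


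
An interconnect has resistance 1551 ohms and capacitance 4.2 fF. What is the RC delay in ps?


Step 1: tau = R * C
Step 2: tau = 1551 * 4.2 fF = 1551 * 4.2e-15 F
Step 3: tau = 6.5142e-12 s = 6.5142 ps

6.5142


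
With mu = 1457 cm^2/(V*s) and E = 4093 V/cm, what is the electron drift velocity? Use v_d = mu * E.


Step 1: v_d = mu * E
Step 2: v_d = 1457 * 4093 = 5963501
Step 3: v_d = 5.96e+06 cm/s

5.96e+06


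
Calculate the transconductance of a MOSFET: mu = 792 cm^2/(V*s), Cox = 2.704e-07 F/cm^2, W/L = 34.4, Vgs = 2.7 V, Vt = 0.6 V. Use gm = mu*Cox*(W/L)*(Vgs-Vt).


Step 1: Vov = Vgs - Vt = 2.7 - 0.6 = 2.1 V
Step 2: gm = mu * Cox * (W/L) * Vov
Step 3: gm = 792 * 2.704e-07 * 34.4 * 2.1 = 1.55e-02 S

1.55e-02


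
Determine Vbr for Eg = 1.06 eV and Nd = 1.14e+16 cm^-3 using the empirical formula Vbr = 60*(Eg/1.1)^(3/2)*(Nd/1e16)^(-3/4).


Step 1: Eg/1.1 = 1.06/1.1 = 0.963636
Step 2: (Eg/1.1)^1.5 = 0.963636^1.5 = 0.945953
Step 3: (Nd/1e16)^(-0.75) = (1.14)^(-0.75) = 0.906403
Step 4: Vbr = 60 * 0.945953 * 0.906403 = 51.4 V

51.4


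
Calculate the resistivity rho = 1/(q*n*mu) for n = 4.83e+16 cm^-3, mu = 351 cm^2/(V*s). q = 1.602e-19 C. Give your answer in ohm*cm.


Step 1: sigma = q * n * mu = 1.602e-19 * 4.83e+16 * 351 = 2.71592e+00 S/cm
Step 2: rho = 1 / sigma = 1 / 2.71592e+00 = 0.3682 ohm*cm

0.3682


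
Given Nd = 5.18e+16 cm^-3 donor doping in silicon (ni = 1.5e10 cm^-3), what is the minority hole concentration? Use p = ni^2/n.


Step 1: Since Nd >> ni, n ≈ Nd = 5.18e+16 cm^-3
Step 2: p = ni^2 / n = (1.5e10)^2 / 5.18e+16
Step 3: p = 2.25e20 / 5.18e+16 = 4.34e+03 cm^-3

4.34e+03


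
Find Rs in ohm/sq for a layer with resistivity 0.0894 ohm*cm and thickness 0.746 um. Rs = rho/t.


Step 1: Convert thickness to cm: t = 0.746 um = 7.4600e-05 cm
Step 2: Rs = rho / t = 0.0894 / 7.4600e-05
Step 3: Rs = 1198.4 ohm/sq

1198.4


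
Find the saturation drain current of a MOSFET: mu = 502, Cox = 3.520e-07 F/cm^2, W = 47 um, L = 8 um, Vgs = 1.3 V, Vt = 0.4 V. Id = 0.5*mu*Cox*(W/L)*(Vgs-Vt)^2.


Step 1: Overdrive voltage Vov = Vgs - Vt = 1.3 - 0.4 = 0.9 V
Step 2: W/L = 47/8 = 5.875
Step 3: Id = 0.5 * 502 * 3.520e-07 * 5.875 * 0.9^2
Step 4: Id = 4.20e-04 A

4.20e-04


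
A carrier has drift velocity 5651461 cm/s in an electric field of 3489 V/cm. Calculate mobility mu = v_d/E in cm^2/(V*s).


Step 1: mu = v_d / E
Step 2: mu = 5651461 / 3489
Step 3: mu = 1619.79 cm^2/(V*s)

1619.79


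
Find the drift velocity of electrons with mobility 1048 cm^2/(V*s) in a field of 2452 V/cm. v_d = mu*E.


Step 1: v_d = mu * E
Step 2: v_d = 1048 * 2452 = 2569696
Step 3: v_d = 2.57e+06 cm/s

2.57e+06


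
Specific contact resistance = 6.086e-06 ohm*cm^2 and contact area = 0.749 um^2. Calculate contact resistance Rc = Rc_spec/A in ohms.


Step 1: Convert area to cm^2: 0.749 um^2 = 7.4900e-09 cm^2
Step 2: Rc = Rc_spec / A = 6.086e-06 / 7.4900e-09
Step 3: Rc = 8.13e+02 ohms

8.13e+02


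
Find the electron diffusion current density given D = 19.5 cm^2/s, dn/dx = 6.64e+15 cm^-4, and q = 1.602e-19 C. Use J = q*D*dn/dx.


Step 1: J = q * D * (dn/dx)
Step 2: J = 1.602e-19 * 19.5 * 6.64e+15
Step 3: J = 2.07e-02 A/cm^2

2.07e-02


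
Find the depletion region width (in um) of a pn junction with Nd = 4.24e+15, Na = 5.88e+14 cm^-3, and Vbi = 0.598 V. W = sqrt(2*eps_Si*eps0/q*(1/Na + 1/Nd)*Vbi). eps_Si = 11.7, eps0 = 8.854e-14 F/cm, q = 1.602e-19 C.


Step 1: 1/Na + 1/Nd = 1/5.88e+14 + 1/4.24e+15 = 1.93653e-15
Step 2: 2*eps*eps0/q = 2*11.7*8.854e-14/1.602e-19 = 1.293281e+07
Step 3: W^2 = 1.293281e+07 * 1.93653e-15 * 0.598 = 1.49768e-08
Step 4: W = sqrt(1.49768e-08) = 1.224e-04 cm = 1.224 um

1.224


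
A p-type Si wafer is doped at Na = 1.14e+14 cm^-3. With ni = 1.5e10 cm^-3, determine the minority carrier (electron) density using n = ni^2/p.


Step 1: Majority hole concentration p ≈ Na = 1.14e+14 cm^-3
Step 2: n = ni^2 / Na = (1.5e10)^2 / 1.14e+14
Step 3: n = 1.97e+06 cm^-3

1.97e+06


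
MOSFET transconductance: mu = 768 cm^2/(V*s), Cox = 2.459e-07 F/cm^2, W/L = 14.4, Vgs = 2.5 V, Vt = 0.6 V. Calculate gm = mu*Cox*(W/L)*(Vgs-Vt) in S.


Step 1: Vov = Vgs - Vt = 2.5 - 0.6 = 1.9 V
Step 2: gm = mu * Cox * (W/L) * Vov
Step 3: gm = 768 * 2.459e-07 * 14.4 * 1.9 = 5.17e-03 S

5.17e-03


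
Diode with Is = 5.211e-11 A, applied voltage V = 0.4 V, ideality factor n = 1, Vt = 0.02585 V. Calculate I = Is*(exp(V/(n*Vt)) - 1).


Step 1: V/(n*Vt) = 0.4/(1*0.02585) = 15.4739
Step 2: exp(15.4739) = 5.2508e+06
Step 3: I = 5.211e-11 * (5.2508e+06 - 1) = 2.74e-04 A

2.74e-04


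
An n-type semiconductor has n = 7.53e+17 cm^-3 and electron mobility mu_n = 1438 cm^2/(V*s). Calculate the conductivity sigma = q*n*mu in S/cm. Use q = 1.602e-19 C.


Step 1: sigma = q * n * mu
Step 2: sigma = 1.602e-19 * 7.53e+17 * 1438
Step 3: sigma = 1.735e+02 S/cm

1.735e+02


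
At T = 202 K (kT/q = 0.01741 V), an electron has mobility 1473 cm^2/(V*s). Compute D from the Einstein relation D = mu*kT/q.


Step 1: D = mu * (kT/q)
Step 2: D = 1473 * 0.01741
Step 3: D = 25.64 cm^2/s

25.64


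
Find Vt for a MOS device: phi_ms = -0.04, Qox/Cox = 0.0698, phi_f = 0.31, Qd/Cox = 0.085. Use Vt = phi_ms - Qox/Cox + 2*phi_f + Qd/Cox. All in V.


Step 1: Vt = phi_ms - Qox/Cox + 2*phi_f + Qd/Cox
Step 2: Vt = -0.04 - 0.0698 + 2*0.31 + 0.085
Step 3: Vt = -0.04 - 0.0698 + 0.62 + 0.085
Step 4: Vt = 0.5952 V

0.5952


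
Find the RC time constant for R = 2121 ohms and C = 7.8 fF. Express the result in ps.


Step 1: tau = R * C
Step 2: tau = 2121 * 7.8 fF = 2121 * 7.8e-15 F
Step 3: tau = 1.65438e-11 s = 16.5438 ps

16.5438


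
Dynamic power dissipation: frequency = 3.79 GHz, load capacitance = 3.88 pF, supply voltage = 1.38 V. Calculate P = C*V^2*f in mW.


Step 1: V^2 = 1.38^2 = 1.9044 V^2
Step 2: P = C*V^2*f = 3.88e-12 F * 1.9044 * 3.79e9 Hz
Step 3: P = 2.800458288e-02 W
Step 4: P = 28.005 mW

28.005


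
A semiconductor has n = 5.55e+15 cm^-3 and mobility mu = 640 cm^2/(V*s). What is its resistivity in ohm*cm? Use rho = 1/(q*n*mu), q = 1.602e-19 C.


Step 1: sigma = q * n * mu = 1.602e-19 * 5.55e+15 * 640 = 5.69030e-01 S/cm
Step 2: rho = 1 / sigma = 1 / 5.69030e-01 = 1.757 ohm*cm

1.757


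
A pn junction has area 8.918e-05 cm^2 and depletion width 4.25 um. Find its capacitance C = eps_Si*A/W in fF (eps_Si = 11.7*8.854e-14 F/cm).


Step 1: eps_Si = 11.7 * 8.854e-14 = 1.035918e-12 F/cm
Step 2: W in cm = 4.25 * 1e-4 = 4.25e-04 cm
Step 3: C = 1.035918e-12 * 8.918e-05 / 4.25e-04 = 2.173722e-13 F
Step 4: C = 217.37 fF

217.37


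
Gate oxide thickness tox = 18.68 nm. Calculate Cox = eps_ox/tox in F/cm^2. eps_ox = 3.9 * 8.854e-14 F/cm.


Step 1: eps_ox = 3.9 * 8.854e-14 = 3.45306e-13 F/cm
Step 2: tox in cm = 18.68 nm * 1e-7 = 1.8680e-06 cm
Step 3: Cox = 3.45306e-13 / 1.8680e-06 = 1.85e-07 F/cm^2

1.85e-07


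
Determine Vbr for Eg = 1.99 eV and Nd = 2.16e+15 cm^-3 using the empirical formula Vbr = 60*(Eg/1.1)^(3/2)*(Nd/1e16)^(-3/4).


Step 1: Eg/1.1 = 1.99/1.1 = 1.809091
Step 2: (Eg/1.1)^1.5 = 1.809091^1.5 = 2.433272
Step 3: (Nd/1e16)^(-0.75) = (0.216)^(-0.75) = 3.156165
Step 4: Vbr = 60 * 2.433272 * 3.156165 = 460.8 V

460.8


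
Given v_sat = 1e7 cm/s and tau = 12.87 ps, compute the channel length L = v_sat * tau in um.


Step 1: tau in seconds = 12.87 ps * 1e-12 = 1.2870e-11 s
Step 2: L = v_sat * tau = 1e7 * 1.2870e-11 = 1.2870e-04 cm
Step 3: L in um = 1.2870e-04 * 1e4 = 1.287 um

1.287
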